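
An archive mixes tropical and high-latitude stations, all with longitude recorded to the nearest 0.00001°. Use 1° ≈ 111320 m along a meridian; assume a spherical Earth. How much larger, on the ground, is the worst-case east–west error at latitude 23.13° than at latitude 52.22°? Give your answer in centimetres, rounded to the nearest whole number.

17 centimetres

Rounding to 5 decimal places leaves the longitude within ±5e-06° of the true value.
At 23.13°: 5e-06° × 111320 × cos 23.13° = 5e-06 × 111320 × 0.9196 ≈ 0.51186 m.
At 52.22°: 5e-06° × 111320 × cos 52.22° = 5e-06 × 111320 × 0.6126 ≈ 0.34099 m.
So the lower-latitude error exceeds the higher by 0.51186 − 0.34099 = 0.17087 m.
That is 0.170868 m = 17.087 cm.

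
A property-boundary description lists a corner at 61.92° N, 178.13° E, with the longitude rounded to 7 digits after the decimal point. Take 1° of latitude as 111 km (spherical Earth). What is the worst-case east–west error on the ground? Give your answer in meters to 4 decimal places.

Rounding to 7 decimal places leaves the longitude within ±5e-08° of the true value.
Parallels shrink by cos φ, so at 61.92° a degree of longitude is 111000 × 0.4707 ≈ 52248.1 m.
So at most 5e-08° × 52248.1 ≈ 0.00261241 m east–west.

0.0026 meters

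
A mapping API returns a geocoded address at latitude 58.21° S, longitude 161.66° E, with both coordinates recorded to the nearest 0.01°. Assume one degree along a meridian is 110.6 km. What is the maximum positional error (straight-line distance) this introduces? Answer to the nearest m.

Rounding to 2 decimal places leaves each coordinate within ±0.005° of the true value.
North–south component: 0.005° × 110600 = 553 m.
Longitude error → 0.005 × 110600 × cos 58.21° = 0.005 × 110600 × 0.5268 ≈ 291.325 m.
Worst case both components are at the extreme and orthogonal: √(553² + 291.325²) ≈ 625.043 m.

625 m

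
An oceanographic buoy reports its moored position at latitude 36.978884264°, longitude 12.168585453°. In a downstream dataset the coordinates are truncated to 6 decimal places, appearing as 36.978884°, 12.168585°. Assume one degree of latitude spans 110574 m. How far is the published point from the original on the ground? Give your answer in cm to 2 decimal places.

4.95 cm

The latitude changed by +0.000000264° and the longitude by +0.000000453°.
North–south shift: 0.000000264 × 110574 = 0.0291915 m.
East–west at this latitude: 0.000000453° × 110574 × cos 36.9789° ≈ 0.000000453 × 88332.8 = 0.0400148 m.
Distance: √(0.0291915² + 0.0400148²) ≈ 0.0495311 m.
That is 0.0495311 m = 4.9531 cm.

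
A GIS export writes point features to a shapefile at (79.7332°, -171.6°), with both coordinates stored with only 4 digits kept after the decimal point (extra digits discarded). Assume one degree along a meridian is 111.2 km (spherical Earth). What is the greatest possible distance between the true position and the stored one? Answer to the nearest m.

11 m

Truncating at 4 decimal places can drop up to a full unit in the last place, so each coordinate may be off by as much as 0.0001°.
Latitude error → 0.0001 × 111200 = 11.12 m along the meridian.
East–west component at 79.7332°: 0.0001° × 111200 × cos 79.7332° ≈ 0.0001 × 19819.4 ≈ 1.98194 m.
Worst case both components are at the extreme and orthogonal: √(11.12² + 1.98194²) ≈ 11.2952 m.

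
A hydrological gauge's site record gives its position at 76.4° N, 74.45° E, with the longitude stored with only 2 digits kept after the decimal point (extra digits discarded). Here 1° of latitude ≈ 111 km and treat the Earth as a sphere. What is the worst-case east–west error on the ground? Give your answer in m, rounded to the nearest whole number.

Truncating at 2 decimal places can drop up to a full unit in the last place, so the longitude may be off by as much as 0.01°.
One degree of longitude at 76.4° is 111000 × cos 76.4° ≈ 111000 × 0.2351 = 26100.8 m.
Maximum E–W displacement: 0.01 × 26100.8 = 261.008 m.

261 m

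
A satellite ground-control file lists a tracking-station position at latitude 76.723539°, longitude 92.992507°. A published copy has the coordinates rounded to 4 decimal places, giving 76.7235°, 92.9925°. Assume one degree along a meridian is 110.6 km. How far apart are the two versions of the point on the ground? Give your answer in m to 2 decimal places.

4.32 m

Δlat = 76.723539 − 76.7235 = +0.000039°; Δlon = 92.992507 − 92.9925 = +0.000007°.
N–S: 0.000039° × 110600 m/° = 4.3134 m.
East–west at this latitude: 0.000007° × 110600 × cos 76.7235° ≈ 0.000007 × 25399.4 = 0.177795 m.
Combined displacement = (4.3134² + 0.177795²)^½ ≈ 4.31706 m.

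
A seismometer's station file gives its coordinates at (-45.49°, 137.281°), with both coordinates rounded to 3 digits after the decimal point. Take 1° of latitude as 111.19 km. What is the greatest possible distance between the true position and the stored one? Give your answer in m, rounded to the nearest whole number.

Rounding to 3 decimal places leaves each coordinate within ±0.0005° of the true value.
Latitude error → 0.0005 × 111190 = 55.595 m along the meridian.
E–W at 45.49°: 0.0005° × 111190 × cos 45.49° = 0.0005 × 111190 × 0.7010 ≈ 38.974 m.
The two errors are perpendicular, so the maximum displacement is √(55.595² + 38.974²) ≈ 67.8953 m.

68 m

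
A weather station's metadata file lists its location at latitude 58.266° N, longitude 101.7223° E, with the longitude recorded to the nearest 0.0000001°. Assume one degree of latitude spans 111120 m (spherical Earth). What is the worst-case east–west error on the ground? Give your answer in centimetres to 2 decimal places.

0.29 centimetres

Rounding to 7 decimal places leaves the longitude within ±5e-08° of the true value.
At latitude 58.266° a degree of longitude spans 111120 m × cos 58.266° = 111120 × 0.5260 ≈ 58446.5 m.
East–west error: 5e-08° × 58446.5 m/° ≈ 0.00292233 m.
That is 0.00292233 m = 0.29223 cm.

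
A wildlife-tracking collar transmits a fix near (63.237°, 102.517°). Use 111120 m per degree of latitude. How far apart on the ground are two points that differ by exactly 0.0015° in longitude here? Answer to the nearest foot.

246 feet

At 63.237° a degree of longitude is 111120 × cos 63.237° ≈ 50037.5 m, so 0.0015° corresponds to 75.0562 m.
Converting: 75.0562 m × 3.2808 ft/m ≈ 246.25 ft.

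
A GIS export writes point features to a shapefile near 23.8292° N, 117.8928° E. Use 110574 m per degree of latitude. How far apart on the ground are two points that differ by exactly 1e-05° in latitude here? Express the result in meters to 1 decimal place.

1.1 meters

1e-05° × 110574 m/° = 1.10574 m.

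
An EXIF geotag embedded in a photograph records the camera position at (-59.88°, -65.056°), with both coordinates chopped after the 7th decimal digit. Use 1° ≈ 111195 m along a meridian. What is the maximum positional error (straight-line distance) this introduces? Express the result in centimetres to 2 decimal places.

Truncating at 7 decimal places can drop up to a full unit in the last place, so each coordinate may be off by as much as 1e-07°.
North–south component: 1e-07° × 111195 = 0.0111195 m.
East–west component at 59.88°: 1e-07° × 111195 × cos 59.88° ≈ 1e-07 × 55799.1 ≈ 0.00557991 m.
Worst case both components are at the extreme and orthogonal: √(0.0111195² + 0.00557991²) ≈ 0.012441 m.
That is 0.012441 m = 1.2441 cm.

1.24 centimetres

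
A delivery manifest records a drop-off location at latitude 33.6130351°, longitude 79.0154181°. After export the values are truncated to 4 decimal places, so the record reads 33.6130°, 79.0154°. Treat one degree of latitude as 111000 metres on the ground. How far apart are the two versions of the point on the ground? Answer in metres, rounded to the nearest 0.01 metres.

Δlat = 33.6130351 − 33.6130 = +0.0000351°; Δlon = 79.0154181 − 79.0154 = +0.0000181°.
N–S: 0.0000351° × 111000 m/° = 3.8961 m.
East–west at this latitude: 0.0000181° × 111000 × cos 33.613° ≈ 0.0000181 × 92440.3 = 1.67317 m.
Combined displacement = (3.8961² + 1.67317²)^½ ≈ 4.24018 m.

4.24 metres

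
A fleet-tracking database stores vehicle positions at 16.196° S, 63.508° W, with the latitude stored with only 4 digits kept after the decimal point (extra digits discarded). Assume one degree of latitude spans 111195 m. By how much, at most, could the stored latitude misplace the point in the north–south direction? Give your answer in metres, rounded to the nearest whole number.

Truncating at 4 decimal places can drop up to a full unit in the last place, so the latitude may be off by as much as 0.0001°.
So the N–S error is at most 0.0001 × 111195 = 11.1195 m.

11 metres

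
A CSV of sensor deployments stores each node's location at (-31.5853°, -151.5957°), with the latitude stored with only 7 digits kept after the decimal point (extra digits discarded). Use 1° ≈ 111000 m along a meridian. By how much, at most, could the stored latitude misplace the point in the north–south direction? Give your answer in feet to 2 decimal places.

0.04 feet

Truncating at 7 decimal places can drop up to a full unit in the last place, so the latitude may be off by as much as 1e-07°.
Along the meridian that is 1e-07° × 111000 m/° = 0.0111 m.
Converting: 0.0111 m × 3.2808 ft/m ≈ 0.036417 ft.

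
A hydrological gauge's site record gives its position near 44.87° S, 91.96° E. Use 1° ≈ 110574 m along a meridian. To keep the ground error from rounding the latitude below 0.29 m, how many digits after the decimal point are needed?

6 decimal places

One degree of latitude covers 110574 m.
N decimal places → at most half a unit in the last place, 0.5 × 10⁻ᴺ° = 110574/2 × 10⁻ᴺ m.
Need 0.5 × 110574 × 10⁻ᴺ ≤ 0.29 → 10⁻ᴺ ≤ 5.245e-06, so N ≥ 5.28.
So 6 decimal places suffice (0.0553 m); 5 would allow up to 0.553 m.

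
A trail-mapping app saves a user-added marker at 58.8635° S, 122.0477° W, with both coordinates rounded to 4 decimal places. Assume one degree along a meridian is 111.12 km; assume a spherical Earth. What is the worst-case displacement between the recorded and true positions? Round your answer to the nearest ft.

Rounding to 4 decimal places leaves each coordinate within ±5e-05° of the true value.
North–south component: 5e-05° × 111120 = 5.556 m.
East–west component at 58.8635°: 5e-05° × 111120 × cos 58.8635° ≈ 5e-05 × 57457.8 ≈ 2.87289 m.
Combining orthogonally: (5.556² + 2.87289²)^½ ≈ 6.25481 m.
In feet: 6.25481 m ÷ 0.3048 ≈ 20.521 ft.

21 ft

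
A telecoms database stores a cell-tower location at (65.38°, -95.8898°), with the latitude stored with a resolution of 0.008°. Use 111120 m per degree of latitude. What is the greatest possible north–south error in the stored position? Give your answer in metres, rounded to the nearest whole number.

With a 0.008° grid the true value lies within half a step, ±0.008°/2 = ±0.004°, of the stored one.
Along the meridian that is 0.004° × 111120 m/° = 444.48 m.

444 metres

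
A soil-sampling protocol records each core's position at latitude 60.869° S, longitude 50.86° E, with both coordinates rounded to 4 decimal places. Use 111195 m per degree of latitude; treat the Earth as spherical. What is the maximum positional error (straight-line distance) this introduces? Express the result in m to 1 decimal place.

6.2 m

Rounding to 4 decimal places leaves each coordinate within ±5e-05° of the true value.
Latitude error → 5e-05 × 111195 = 5.55975 m along the meridian.
East–west component at 60.869°: 5e-05° × 111195 × cos 60.869° ≈ 5e-05 × 54130.6 ≈ 2.70653 m.
The two errors are perpendicular, so the maximum displacement is √(5.55975² + 2.70653²) ≈ 6.18354 m.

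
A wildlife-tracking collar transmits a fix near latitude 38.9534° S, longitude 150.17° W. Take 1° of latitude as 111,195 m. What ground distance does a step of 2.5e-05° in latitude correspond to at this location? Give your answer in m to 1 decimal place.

2.8 m

Along a meridian 2.5e-05° is 2.5e-05 × 111195 = 2.77988 m.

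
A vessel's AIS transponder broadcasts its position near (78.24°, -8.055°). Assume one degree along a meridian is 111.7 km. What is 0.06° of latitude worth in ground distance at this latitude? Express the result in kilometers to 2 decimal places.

Along a meridian 0.06° is 0.06 × 111700 = 6702 m.
That is 6702 m = 6.702 km.

6.70 kilometers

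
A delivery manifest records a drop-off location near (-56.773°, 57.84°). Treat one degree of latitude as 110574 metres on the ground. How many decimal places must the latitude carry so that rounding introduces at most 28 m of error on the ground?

4 decimal places

One degree of latitude covers 110574 m.
N decimal places → at most half a unit in the last place, 0.5 × 10⁻ᴺ° = 110574/2 × 10⁻ᴺ m.
Need 0.5 × 110574 × 10⁻ᴺ ≤ 28 → 10⁻ᴺ ≤ 5.064e-04, so N ≥ 3.30.
So 4 decimal places suffice (5.53 m); 3 would allow up to 55.3 m.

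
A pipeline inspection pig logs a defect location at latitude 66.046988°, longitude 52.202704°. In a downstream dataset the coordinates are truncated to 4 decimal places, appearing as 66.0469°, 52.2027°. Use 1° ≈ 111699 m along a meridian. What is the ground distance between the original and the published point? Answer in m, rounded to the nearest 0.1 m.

Δlat = 66.046988 − 66.0469 = +0.000088°; Δlon = 52.202704 − 52.2027 = +0.000004°.
North–south shift: 0.000088 × 111699 = 9.82951 m.
E–W at 66.0469°: 0.000004° × 111699 × cos 66.0469° = 0.000004 × 111699 × 0.4060 ≈ 0.181394 m.
Hypotenuse of the two orthogonal shifts: √(9.82951² + 0.181394²) = 9.83119 m.

9.8 m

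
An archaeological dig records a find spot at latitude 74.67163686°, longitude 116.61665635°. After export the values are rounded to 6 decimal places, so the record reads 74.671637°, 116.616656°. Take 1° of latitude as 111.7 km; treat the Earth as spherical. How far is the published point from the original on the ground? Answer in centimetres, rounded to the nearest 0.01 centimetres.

1.87 centimetres

Δlat = 74.67163686 − 74.671637 = -0.00000014°; Δlon = 116.61665635 − 116.616656 = +0.00000035°.
N–S: -0.00000014° × 111700 m/° = -0.015638 m.
E–W at 74.6716°: 0.00000035° × 111700 × cos 74.6716° = 0.00000035 × 111700 × 0.2644 ≈ 0.0103348 m.
Distance: √(0.015638² + 0.0103348²) ≈ 0.0187445 m.
That is 0.0187445 m = 1.8744 cm.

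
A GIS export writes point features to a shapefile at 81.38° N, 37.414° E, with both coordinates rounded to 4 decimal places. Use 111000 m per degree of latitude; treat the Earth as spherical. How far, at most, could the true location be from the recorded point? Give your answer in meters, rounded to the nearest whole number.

Rounding to 4 decimal places leaves each coordinate within ±5e-05° of the true value.
N–S: 5e-05° × 111000 m/° = 5.55 m.
Longitude error → 5e-05 × 111000 × cos 81.38° = 5e-05 × 111000 × 0.1499 ≈ 0.831837 m.
Combining orthogonally: (5.55² + 0.831837²)^½ ≈ 5.61199 m.

6 meters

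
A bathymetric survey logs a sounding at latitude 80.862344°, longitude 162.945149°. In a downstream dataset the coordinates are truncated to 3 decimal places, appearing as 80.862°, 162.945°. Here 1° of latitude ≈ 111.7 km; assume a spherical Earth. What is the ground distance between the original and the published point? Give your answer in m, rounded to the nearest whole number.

Δlat = 80.862344 − 80.862 = +0.000344°; Δlon = 162.945149 − 162.945 = +0.000149°.
North–south shift: 0.000344 × 111700 = 38.4248 m.
E–W at 80.862°: 0.000149° × 111700 × cos 80.862° = 0.000149 × 111700 × 0.1588 ≈ 2.64317 m.
Combined displacement = (38.4248² + 2.64317²)^½ ≈ 38.5156 m.

39 m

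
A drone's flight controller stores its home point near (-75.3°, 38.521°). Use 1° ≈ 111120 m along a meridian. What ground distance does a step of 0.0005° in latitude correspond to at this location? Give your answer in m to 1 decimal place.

Along a meridian 0.0005° is 0.0005 × 111120 = 55.56 m.

55.6 m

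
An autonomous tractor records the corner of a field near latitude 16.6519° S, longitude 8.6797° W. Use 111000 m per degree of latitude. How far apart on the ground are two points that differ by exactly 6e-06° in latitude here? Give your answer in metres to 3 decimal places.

6e-06° × 111000 m/° = 0.666 m.

0.666 metres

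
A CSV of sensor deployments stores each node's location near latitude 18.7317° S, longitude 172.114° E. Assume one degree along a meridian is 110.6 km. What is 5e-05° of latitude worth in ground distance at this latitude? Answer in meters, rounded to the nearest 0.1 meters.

Along a meridian 5e-05° is 5e-05 × 110600 = 5.53 m.

5.5 meters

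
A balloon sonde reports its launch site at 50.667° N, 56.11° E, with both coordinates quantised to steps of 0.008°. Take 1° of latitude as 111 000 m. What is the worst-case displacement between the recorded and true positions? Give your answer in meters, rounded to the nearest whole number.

With a 0.008° grid the true value lies within half a step, ±0.008°/2 = ±0.004°, of the stored one.
Latitude error → 0.004 × 111000 = 444 m along the meridian.
E–W at 50.667°: 0.004° × 111000 × cos 50.667° = 0.004 × 111000 × 0.6338 ≈ 281.419 m.
Worst case both components are at the extreme and orthogonal: √(444² + 281.419²) ≈ 525.673 m.

526 meters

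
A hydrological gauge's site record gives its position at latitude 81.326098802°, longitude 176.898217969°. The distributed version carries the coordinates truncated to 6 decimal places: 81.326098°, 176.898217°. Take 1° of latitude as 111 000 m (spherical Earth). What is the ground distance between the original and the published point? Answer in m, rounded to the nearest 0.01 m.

Δlat = 81.326098802 − 81.326098 = +0.000000802°; Δlon = 176.898217969 − 176.898217 = +0.000000969°.
North–south shift: 0.000000802 × 111000 = 0.089022 m.
East–west at this latitude: 0.000000969° × 111000 × cos 81.3261° ≈ 0.000000969 × 16740 = 0.016221 m.
Hypotenuse of the two orthogonal shifts: √(0.089022² + 0.016221²) = 0.0904878 m.

0.09 m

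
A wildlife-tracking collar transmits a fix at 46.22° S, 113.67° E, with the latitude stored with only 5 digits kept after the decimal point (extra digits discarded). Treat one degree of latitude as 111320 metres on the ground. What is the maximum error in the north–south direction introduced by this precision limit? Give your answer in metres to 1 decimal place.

Truncating at 5 decimal places can drop up to a full unit in the last place, so the latitude may be off by as much as 1e-05°.
North–south distance: 1e-05° × 111320 m/° = 1.1132 m.

1.1 metres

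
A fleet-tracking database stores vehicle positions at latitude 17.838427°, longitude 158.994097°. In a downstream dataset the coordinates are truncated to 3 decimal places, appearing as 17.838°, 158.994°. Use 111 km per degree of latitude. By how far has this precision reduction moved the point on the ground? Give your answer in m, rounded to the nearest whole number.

48 m

Δlat = 17.838427 − 17.838 = +0.000427°; Δlon = 158.994097 − 158.994 = +0.000097°.
N–S: 0.000427° × 111000 m/° = 47.397 m.
East–west at this latitude: 0.000097° × 111000 × cos 17.838° ≈ 0.000097 × 105664 = 10.2494 m.
Distance: √(47.397² + 10.2494²) ≈ 48.4925 m.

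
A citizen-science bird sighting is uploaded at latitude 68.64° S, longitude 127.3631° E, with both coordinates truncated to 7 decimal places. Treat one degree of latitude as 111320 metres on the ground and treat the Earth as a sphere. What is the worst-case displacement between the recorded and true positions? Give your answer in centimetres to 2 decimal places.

1.18 centimetres

Truncating at 7 decimal places can drop up to a full unit in the last place, so each coordinate may be off by as much as 1e-07°.
N–S: 1e-07° × 111320 m/° = 0.011132 m.
East–west component at 68.64°: 1e-07° × 111320 × cos 68.64° ≈ 1e-07 × 40545.7 ≈ 0.00405457 m.
Combining orthogonally: (0.011132² + 0.00405457²)^½ ≈ 0.0118474 m.
That is 0.0118474 m = 1.1847 cm.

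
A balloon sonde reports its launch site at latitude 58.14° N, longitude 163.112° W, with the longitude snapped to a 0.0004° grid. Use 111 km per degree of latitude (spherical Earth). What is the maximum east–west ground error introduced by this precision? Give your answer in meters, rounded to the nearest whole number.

With a 0.0004° grid the true value lies within half a step, ±0.0004°/2 = ±0.0002°, of the stored one.
Parallels shrink by cos φ, so at 58.14° a degree of longitude is 111000 × 0.5278 ≈ 58590.9 m.
So at most 0.0002° × 58590.9 ≈ 11.7182 m east–west.

12 meters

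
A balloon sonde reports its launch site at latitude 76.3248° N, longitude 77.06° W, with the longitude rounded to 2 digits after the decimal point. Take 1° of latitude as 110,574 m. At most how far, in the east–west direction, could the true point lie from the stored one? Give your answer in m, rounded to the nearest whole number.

Rounding to 2 decimal places leaves the longitude within ±0.005° of the true value.
At latitude 76.3248° a degree of longitude spans 110574 m × cos 76.3248° = 110574 × 0.2364 ≈ 26141.6 m.
So at most 0.005° × 26141.6 ≈ 130.708 m east–west.

131 m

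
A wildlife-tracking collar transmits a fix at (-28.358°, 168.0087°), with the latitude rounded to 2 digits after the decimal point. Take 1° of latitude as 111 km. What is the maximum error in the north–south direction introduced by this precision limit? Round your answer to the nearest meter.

Rounding to 2 decimal places leaves the latitude within ±0.005° of the true value.
North–south distance: 0.005° × 111000 m/° = 555 m.

555 meters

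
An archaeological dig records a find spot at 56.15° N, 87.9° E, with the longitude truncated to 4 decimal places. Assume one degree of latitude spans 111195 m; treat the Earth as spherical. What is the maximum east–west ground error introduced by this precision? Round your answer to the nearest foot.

20 feet

Truncating at 4 decimal places can drop up to a full unit in the last place, so the longitude may be off by as much as 0.0001°.
At latitude 56.15° a degree of longitude spans 111195 m × cos 56.15° = 111195 × 0.5570 ≈ 61937.9 m.
East–west error: 0.0001° × 61937.9 m/° ≈ 6.19379 m.
In feet: 6.19379 m ÷ 0.3048 ≈ 20.321 ft.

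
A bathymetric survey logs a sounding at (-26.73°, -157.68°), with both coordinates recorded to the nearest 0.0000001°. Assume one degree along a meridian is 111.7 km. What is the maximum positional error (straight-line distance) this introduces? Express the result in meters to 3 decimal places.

0.007 meters

Rounding to 7 decimal places leaves each coordinate within ±5e-08° of the true value.
N–S: 5e-08° × 111700 m/° = 0.005585 m.
Longitude error → 5e-08 × 111700 × cos 26.73° = 5e-08 × 111700 × 0.8931 ≈ 0.00498816 m.
Combining orthogonally: (0.005585² + 0.00498816²)^½ ≈ 0.00748826 m.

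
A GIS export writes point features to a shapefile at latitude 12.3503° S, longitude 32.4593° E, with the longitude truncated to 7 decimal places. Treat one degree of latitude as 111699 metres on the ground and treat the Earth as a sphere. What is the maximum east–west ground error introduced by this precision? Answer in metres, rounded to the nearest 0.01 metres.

0.01 metres

Truncating at 7 decimal places can drop up to a full unit in the last place, so the longitude may be off by as much as 1e-07°.
One degree of longitude at 12.3503° is 111699 × cos 12.3503° ≈ 111699 × 0.9769 = 109114 m.
Maximum E–W displacement: 1e-07 × 109114 = 0.0109114 m.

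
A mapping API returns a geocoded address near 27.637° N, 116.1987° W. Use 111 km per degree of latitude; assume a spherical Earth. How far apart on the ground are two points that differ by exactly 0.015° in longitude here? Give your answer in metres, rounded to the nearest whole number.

At 27.637° a degree of longitude is 111000 × cos 27.637° ≈ 98335.4 m, so 0.015° corresponds to 1475.03 m.

1475 metres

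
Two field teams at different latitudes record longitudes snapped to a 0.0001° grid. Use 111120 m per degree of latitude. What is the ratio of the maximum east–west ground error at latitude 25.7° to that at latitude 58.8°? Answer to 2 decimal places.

1.74

With a 0.0001° grid the true value lies within half a step, ±0.0001°/2 = ±5e-05°, of the stored one.
Error at 25.7° = 5e-05° × 111120 × cos 25.7° ≈ 5.556 × 0.9011 = 5.0064 m.
At 58.8°: 5e-05° × 111120 × cos 58.8° = 5e-05 × 111120 × 0.5180 ≈ 2.8782 m.
The ratio reduces to cos 25.7° / cos 58.8° = 0.9011/0.5180 ≈ 1.7394.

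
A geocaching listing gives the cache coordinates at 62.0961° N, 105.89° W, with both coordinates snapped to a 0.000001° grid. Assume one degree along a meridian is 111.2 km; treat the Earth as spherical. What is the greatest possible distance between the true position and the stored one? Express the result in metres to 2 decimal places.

0.06 metres

With a 0.000001° grid the true value lies within half a step, ±0.000001°/2 = ±5e-07°, of the stored one.
North–south component: 5e-07° × 111200 = 0.0556 m.
E–W at 62.0961°: 5e-07° × 111200 × cos 62.0961° = 5e-07 × 111200 × 0.4680 ≈ 0.0260202 m.
Combining orthogonally: (0.0556² + 0.0260202²)^½ ≈ 0.0613874 m.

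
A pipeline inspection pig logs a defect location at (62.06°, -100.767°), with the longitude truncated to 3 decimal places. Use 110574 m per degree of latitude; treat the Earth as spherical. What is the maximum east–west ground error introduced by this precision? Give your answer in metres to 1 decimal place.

Truncating at 3 decimal places can drop up to a full unit in the last place, so the longitude may be off by as much as 0.001°.
Parallels shrink by cos φ, so at 62.06° a degree of longitude is 110574 × 0.4685 ≈ 51809.1 m.
Maximum E–W displacement: 0.001 × 51809.1 = 51.8091 m.

51.8 metres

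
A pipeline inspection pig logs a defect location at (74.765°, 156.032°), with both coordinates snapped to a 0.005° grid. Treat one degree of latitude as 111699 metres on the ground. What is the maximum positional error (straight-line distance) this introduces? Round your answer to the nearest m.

With a 0.005° grid the true value lies within half a step, ±0.005°/2 = ±0.0025°, of the stored one.
N–S: 0.0025° × 111699 m/° = 279.248 m.
E–W at 74.765°: 0.0025° × 111699 × cos 74.765° = 0.0025 × 111699 × 0.2628 ≈ 73.3803 m.
The two errors are perpendicular, so the maximum displacement is √(279.248² + 73.3803²) ≈ 288.728 m.

289 m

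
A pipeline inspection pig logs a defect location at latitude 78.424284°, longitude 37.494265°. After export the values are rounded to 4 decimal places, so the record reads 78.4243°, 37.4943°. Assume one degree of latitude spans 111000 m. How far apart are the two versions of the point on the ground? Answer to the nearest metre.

2 metres

The latitude changed by -0.000016° and the longitude by -0.000035°.
N–S: -0.000016° × 111000 m/° = -1.776 m.
East–west at this latitude: -0.000035° × 111000 × cos 78.4243° ≈ -0.000035 × 22273.5 = -0.779574 m.
Hypotenuse of the two orthogonal shifts: √(1.776² + 0.779574²) = 1.93956 m.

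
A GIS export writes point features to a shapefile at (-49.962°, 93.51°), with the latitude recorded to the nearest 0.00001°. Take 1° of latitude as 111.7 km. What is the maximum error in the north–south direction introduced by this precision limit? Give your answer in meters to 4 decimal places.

Rounding to 5 decimal places leaves the latitude within ±5e-06° of the true value.
So the N–S error is at most 5e-06 × 111700 = 0.5585 m.

0.5585 meters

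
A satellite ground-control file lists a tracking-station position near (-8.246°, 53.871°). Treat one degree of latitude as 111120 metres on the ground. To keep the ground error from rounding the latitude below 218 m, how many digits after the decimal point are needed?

3

One degree of latitude covers 111120 m.
With N decimal places the half-ulp bound is 0.5·10⁻ᴺ°, or 0.5·10⁻ᴺ × 111120 m on the ground.
Setting 55560 × 10⁻ᴺ ≤ 218 gives 10ᴺ ≥ 254.9, i.e. N ≥ 2.41.
At 2 places the error can reach 556 m, but 3 places keeps it to 55.6 m.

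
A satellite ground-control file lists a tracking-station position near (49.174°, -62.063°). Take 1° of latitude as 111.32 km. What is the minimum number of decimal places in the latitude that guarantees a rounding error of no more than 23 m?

One degree of latitude covers 111320 m.
Rounding to N decimal places gives at most 0.5 × 10⁻ᴺ degrees of error, i.e. 0.5 × 10⁻ᴺ × 111320 m.
Setting 55660 × 10⁻ᴺ ≤ 23 gives 10ᴺ ≥ 2420, i.e. N ≥ 3.38.
At 3 places the error can reach 55.7 m, but 4 places keeps it to 5.57 m.

4 decimal places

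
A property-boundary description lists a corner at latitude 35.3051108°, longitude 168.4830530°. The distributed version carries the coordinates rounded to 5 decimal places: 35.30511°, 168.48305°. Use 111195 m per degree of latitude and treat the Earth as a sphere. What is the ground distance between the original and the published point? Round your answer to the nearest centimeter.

The latitude changed by +0.0000008° and the longitude by +0.0000030°.
N–S: 0.0000008° × 111195 m/° = 0.088956 m.
E–W at 35.3051°: 0.0000030° × 111195 × cos 35.3051° = 0.0000030 × 111195 × 0.8161 ≈ 0.272234 m.
Distance: √(0.088956² + 0.272234²) ≈ 0.286399 m.
That is 0.286399 m = 28.64 cm.

29 centimeters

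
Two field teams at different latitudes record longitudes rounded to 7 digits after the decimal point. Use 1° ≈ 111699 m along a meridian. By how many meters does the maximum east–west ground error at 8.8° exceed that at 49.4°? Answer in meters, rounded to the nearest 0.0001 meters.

Rounding to 7 decimal places leaves the longitude within ±5e-08° of the true value.
At 8.8°: 5e-08° × 111699 × cos 8.8° = 5e-08 × 111699 × 0.9882 ≈ 0.0055192 m.
At 49.4°: 5e-08° × 111699 × cos 49.4° = 5e-08 × 111699 × 0.6508 ≈ 0.0036345 m.
So the lower-latitude error exceeds the higher by 0.0055192 − 0.0036345 = 0.0018847 m.

0.0019 meters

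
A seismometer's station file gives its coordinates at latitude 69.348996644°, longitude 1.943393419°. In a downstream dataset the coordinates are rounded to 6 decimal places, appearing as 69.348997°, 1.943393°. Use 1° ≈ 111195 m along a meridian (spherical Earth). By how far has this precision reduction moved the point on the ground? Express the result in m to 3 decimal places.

0.043 m

The latitude changed by -0.000000356° and the longitude by +0.000000419°.
North–south shift: -0.000000356 × 111195 = -0.0395854 m.
E–W at 69.349°: 0.000000419° × 111195 × cos 69.349° = 0.000000419 × 111195 × 0.3527 ≈ 0.0164314 m.
Hypotenuse of the two orthogonal shifts: √(0.0395854² + 0.0164314²) = 0.0428602 m.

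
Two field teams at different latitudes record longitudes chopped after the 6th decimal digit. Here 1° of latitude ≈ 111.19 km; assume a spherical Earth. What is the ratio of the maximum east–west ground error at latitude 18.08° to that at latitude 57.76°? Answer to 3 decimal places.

Truncating at 6 decimal places can drop up to a full unit in the last place, so the longitude may be off by as much as 1e-06°.
At 18.08°: 1e-06° × 111190 × cos 18.08° = 1e-06 × 111190 × 0.9506 ≈ 0.1057 m.
Error at 57.76° = 1e-06° × 111190 × cos 57.76° ≈ 0.11119 × 0.5335 = 0.059316 m.
The ratio reduces to cos 18.08° / cos 57.76° = 0.9506/0.5335 ≈ 1.7820.

1.782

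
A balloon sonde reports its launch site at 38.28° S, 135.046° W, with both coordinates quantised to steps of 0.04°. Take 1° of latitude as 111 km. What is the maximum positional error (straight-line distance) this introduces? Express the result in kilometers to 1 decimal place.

2.8 kilometers

With a 0.04° grid the true value lies within half a step, ±0.04°/2 = ±0.02°, of the stored one.
N–S: 0.02° × 111000 m/° = 2220 m.
Longitude error → 0.02 × 111000 × cos 38.28° = 0.02 × 111000 × 0.7850 ≈ 1742.68 m.
The two errors are perpendicular, so the maximum displacement is √(2220² + 1742.68²) ≈ 2822.29 m.
That is 2822.29 m = 2.8223 km.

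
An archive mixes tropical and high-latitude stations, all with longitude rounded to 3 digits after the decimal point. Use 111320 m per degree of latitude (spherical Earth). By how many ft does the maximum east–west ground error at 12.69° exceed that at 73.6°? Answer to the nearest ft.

Rounding to 3 decimal places leaves the longitude within ±0.0005° of the true value.
At 12.69°: 0.0005° × 111320 × cos 12.69° = 0.0005 × 111320 × 0.9756 ≈ 54.3 m.
At 73.6°: 0.0005° × 111320 × cos 73.6° = 0.0005 × 111320 × 0.2823 ≈ 15.715 m.
Difference: 54.3 − 15.715 = 38.585 m.
Converting: 38.5853 m × 3.2808 ft/m ≈ 126.59 ft.

127 ft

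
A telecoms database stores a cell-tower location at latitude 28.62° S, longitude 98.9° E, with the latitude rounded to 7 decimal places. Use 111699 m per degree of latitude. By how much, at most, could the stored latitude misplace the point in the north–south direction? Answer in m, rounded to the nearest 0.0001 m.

Rounding to 7 decimal places leaves the latitude within ±5e-08° of the true value.
So the N–S error is at most 5e-08 × 111699 = 0.00558495 m.

0.0056 m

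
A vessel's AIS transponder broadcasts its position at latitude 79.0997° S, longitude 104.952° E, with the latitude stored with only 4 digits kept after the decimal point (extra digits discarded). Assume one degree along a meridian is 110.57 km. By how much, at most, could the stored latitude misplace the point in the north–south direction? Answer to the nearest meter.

Truncating at 4 decimal places can drop up to a full unit in the last place, so the latitude may be off by as much as 0.0001°.
Along the meridian that is 0.0001° × 110570 m/° = 11.057 m.

11 meters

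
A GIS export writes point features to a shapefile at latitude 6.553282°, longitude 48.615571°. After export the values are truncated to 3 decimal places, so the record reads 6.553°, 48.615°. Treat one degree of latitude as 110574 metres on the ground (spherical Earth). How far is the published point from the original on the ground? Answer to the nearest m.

70 m

The latitude changed by +0.000282° and the longitude by +0.000571°.
N–S: 0.000282° × 110574 m/° = 31.1819 m.
E–W at 6.553°: 0.000571° × 110574 × cos 6.553° = 0.000571 × 110574 × 0.9935 ≈ 62.7253 m.
Distance: √(31.1819² + 62.7253²) ≈ 70.0483 m.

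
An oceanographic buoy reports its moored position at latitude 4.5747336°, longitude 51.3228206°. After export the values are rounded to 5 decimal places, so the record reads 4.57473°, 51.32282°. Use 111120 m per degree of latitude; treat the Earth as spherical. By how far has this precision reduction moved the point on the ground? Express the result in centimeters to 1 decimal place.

The latitude changed by +0.0000036° and the longitude by +0.0000006°.
North–south shift: 0.0000036 × 111120 = 0.400032 m.
East–west at this latitude: 0.0000006° × 111120 × cos 4.57473° ≈ 0.0000006 × 110766 = 0.0664596 m.
Combined displacement = (0.400032² + 0.0664596²)^½ ≈ 0.405515 m.
That is 0.405515 m = 40.552 cm.

40.6 centimeters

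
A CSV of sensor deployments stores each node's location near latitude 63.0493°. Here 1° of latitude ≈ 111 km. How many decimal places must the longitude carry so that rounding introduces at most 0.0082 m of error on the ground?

At 63.0493° one degree of longitude covers 111000 × cos 63.0493° ≈ 111000 × 0.4532 ≈ 50307.8 m.
N decimal places → at most half a unit in the last place, 0.5 × 10⁻ᴺ° = 50307.8/2 × 10⁻ᴺ m.
Setting 25153.9 × 10⁻ᴺ ≤ 0.0082 gives 10ᴺ ≥ 3.068e+06, i.e. N ≥ 6.49.
N = 6 would give 0.0252 m (too coarse); N = 7 gives 0.00252 m ≤ 0.0082 m.

7 decimal places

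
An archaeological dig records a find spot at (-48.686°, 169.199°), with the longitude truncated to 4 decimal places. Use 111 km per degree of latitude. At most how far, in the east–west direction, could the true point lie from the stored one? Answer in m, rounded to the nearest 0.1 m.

Truncating at 4 decimal places can drop up to a full unit in the last place, so the longitude may be off by as much as 0.0001°.
At latitude 48.686° a degree of longitude spans 111000 m × cos 48.686° = 111000 × 0.6602 ≈ 73280.6 m.
Maximum E–W displacement: 0.0001 × 73280.6 = 7.32806 m.

7.3 m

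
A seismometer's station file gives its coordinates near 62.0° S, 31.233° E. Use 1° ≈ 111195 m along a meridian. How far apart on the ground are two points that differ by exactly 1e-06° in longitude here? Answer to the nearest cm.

5 cm

One degree of longitude here spans 111195 × cos 62° = 111195 × 0.4695 ≈ 52202.9 m; 1e-06° of that is 0.0522029 m.
That is 0.0522029 m = 5.2203 cm.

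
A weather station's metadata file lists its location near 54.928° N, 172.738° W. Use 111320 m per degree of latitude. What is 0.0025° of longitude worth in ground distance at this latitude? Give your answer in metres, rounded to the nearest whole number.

0.0025° of longitude at 54.928° is 0.0025 × 111320 × cos 54.928° ≈ 0.0025 × 63965.1 = 159.913 m.

160 metres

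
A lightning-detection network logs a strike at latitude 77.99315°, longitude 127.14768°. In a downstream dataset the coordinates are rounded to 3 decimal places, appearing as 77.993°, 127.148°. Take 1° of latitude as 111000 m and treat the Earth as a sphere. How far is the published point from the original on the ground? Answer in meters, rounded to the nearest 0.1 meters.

18.2 meters

The latitude changed by +0.00015° and the longitude by -0.00032°.
North–south shift: 0.00015 × 111000 = 16.65 m.
East–west at this latitude: -0.00032° × 111000 × cos 77.993° ≈ -0.00032 × 23091.5 = -7.38927 m.
Combined displacement = (16.65² + 7.38927²)^½ ≈ 18.216 m.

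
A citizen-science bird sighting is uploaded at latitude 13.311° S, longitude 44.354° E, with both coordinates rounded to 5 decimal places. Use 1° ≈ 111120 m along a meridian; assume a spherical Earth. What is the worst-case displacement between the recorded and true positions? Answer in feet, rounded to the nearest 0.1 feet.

2.5 feet

Rounding to 5 decimal places leaves each coordinate within ±5e-06° of the true value.
Latitude error → 5e-06 × 111120 = 0.5556 m along the meridian.
East–west component at 13.311°: 5e-06° × 111120 × cos 13.311° ≈ 5e-06 × 108135 ≈ 0.540674 m.
Worst case both components are at the extreme and orthogonal: √(0.5556² + 0.540674²) ≈ 0.775254 m.
In feet: 0.775254 m ÷ 0.3048 ≈ 2.5435 ft.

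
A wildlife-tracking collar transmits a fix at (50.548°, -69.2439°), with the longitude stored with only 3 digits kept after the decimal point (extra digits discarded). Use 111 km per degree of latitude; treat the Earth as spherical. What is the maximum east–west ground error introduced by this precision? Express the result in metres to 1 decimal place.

Truncating at 3 decimal places can drop up to a full unit in the last place, so the longitude may be off by as much as 0.001°.
One degree of longitude at 50.548° is 111000 × cos 50.548° ≈ 111000 × 0.6354 = 70532.9 m.
East–west error: 0.001° × 70532.9 m/° ≈ 70.5329 m.

70.5 metres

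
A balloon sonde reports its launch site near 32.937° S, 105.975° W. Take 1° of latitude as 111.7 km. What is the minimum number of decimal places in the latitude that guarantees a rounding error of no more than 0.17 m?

One degree of latitude covers 111700 m.
Rounding to N decimal places gives at most 0.5 × 10⁻ᴺ degrees of error, i.e. 0.5 × 10⁻ᴺ × 111700 m.
Setting 55850 × 10⁻ᴺ ≤ 0.17 gives 10ᴺ ≥ 3.285e+05, i.e. N ≥ 5.52.
N = 5 would give 0.558 m (too coarse); N = 6 gives 0.0558 m ≤ 0.17 m.

6 decimal places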